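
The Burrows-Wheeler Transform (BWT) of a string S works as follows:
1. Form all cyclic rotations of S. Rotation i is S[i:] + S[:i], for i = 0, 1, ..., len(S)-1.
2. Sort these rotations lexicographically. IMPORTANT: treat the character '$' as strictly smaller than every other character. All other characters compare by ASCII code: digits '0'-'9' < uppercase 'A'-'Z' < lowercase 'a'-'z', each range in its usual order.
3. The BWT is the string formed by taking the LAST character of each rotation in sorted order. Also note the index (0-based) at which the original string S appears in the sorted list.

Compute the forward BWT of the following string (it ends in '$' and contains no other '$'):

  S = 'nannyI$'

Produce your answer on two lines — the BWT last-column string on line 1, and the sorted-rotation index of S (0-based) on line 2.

All 7 rotations (rotation i = S[i:]+S[:i]):
  rot[0] = nannyI$
  rot[1] = annyI$n
  rot[2] = nnyI$na
  rot[3] = nyI$nan
  rot[4] = yI$nann
  rot[5] = I$nanny
  rot[6] = $nannyI
Sorted (with $ < everything):
  sorted[0] = $nannyI  (last char: 'I')
  sorted[1] = I$nanny  (last char: 'y')
  sorted[2] = annyI$n  (last char: 'n')
  sorted[3] = nannyI$  (last char: '$')
  sorted[4] = nnyI$na  (last char: 'a')
  sorted[5] = nyI$nan  (last char: 'n')
  sorted[6] = yI$nann  (last char: 'n')
Last column: Iyn$ann
Original string S is at sorted index 3

Answer: Iyn$ann
3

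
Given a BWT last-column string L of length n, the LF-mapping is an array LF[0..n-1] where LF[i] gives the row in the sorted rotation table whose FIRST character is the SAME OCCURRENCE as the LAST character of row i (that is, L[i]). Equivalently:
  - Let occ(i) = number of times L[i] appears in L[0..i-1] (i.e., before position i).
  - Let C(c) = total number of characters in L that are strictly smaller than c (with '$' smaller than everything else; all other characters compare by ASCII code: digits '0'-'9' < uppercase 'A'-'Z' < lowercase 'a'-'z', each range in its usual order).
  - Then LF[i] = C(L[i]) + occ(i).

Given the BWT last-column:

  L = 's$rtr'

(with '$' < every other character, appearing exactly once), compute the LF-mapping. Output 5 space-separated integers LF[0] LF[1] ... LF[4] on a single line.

Answer: 3 0 1 4 2

Derivation:
Char counts: '$':1, 'r':2, 's':1, 't':1
C (first-col start): C('$')=0, C('r')=1, C('s')=3, C('t')=4
L[0]='s': occ=0, LF[0]=C('s')+0=3+0=3
L[1]='$': occ=0, LF[1]=C('$')+0=0+0=0
L[2]='r': occ=0, LF[2]=C('r')+0=1+0=1
L[3]='t': occ=0, LF[3]=C('t')+0=4+0=4
L[4]='r': occ=1, LF[4]=C('r')+1=1+1=2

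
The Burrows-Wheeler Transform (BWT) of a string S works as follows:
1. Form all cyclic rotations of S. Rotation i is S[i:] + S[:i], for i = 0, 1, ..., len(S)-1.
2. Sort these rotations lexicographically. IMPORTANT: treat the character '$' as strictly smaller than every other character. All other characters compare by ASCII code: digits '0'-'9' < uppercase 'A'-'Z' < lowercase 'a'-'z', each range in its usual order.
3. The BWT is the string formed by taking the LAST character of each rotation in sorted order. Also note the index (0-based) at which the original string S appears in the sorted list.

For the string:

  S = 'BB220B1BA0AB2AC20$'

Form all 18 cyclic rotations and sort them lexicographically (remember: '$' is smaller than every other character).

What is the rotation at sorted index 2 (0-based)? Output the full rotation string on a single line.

Answer: 0AB2AC20$BB220B1BA

Derivation:
All 18 rotations (rotation i = S[i:]+S[:i]):
  rot[0] = BB220B1BA0AB2AC20$
  rot[1] = B220B1BA0AB2AC20$B
  rot[2] = 220B1BA0AB2AC20$BB
  rot[3] = 20B1BA0AB2AC20$BB2
  rot[4] = 0B1BA0AB2AC20$BB22
  rot[5] = B1BA0AB2AC20$BB220
  rot[6] = 1BA0AB2AC20$BB220B
  rot[7] = BA0AB2AC20$BB220B1
  rot[8] = A0AB2AC20$BB220B1B
  rot[9] = 0AB2AC20$BB220B1BA
  rot[10] = AB2AC20$BB220B1BA0
  rot[11] = B2AC20$BB220B1BA0A
  rot[12] = 2AC20$BB220B1BA0AB
  rot[13] = AC20$BB220B1BA0AB2
  rot[14] = C20$BB220B1BA0AB2A
  rot[15] = 20$BB220B1BA0AB2AC
  rot[16] = 0$BB220B1BA0AB2AC2
  rot[17] = $BB220B1BA0AB2AC20
Sorted (with $ < everything):
  sorted[0] = $BB220B1BA0AB2AC20
  sorted[1] = 0$BB220B1BA0AB2AC2
  sorted[2] = 0AB2AC20$BB220B1BA
  sorted[3] = 0B1BA0AB2AC20$BB22
  sorted[4] = 1BA0AB2AC20$BB220B
  sorted[5] = 20$BB220B1BA0AB2AC
  sorted[6] = 20B1BA0AB2AC20$BB2
  sorted[7] = 220B1BA0AB2AC20$BB
  sorted[8] = 2AC20$BB220B1BA0AB
  sorted[9] = A0AB2AC20$BB220B1B
  sorted[10] = AB2AC20$BB220B1BA0
  sorted[11] = AC20$BB220B1BA0AB2
  sorted[12] = B1BA0AB2AC20$BB220
  sorted[13] = B220B1BA0AB2AC20$B
  sorted[14] = B2AC20$BB220B1BA0A
  sorted[15] = BA0AB2AC20$BB220B1
  sorted[16] = BB220B1BA0AB2AC20$
  sorted[17] = C20$BB220B1BA0AB2A
sorted[2] = 0AB2AC20$BB220B1BA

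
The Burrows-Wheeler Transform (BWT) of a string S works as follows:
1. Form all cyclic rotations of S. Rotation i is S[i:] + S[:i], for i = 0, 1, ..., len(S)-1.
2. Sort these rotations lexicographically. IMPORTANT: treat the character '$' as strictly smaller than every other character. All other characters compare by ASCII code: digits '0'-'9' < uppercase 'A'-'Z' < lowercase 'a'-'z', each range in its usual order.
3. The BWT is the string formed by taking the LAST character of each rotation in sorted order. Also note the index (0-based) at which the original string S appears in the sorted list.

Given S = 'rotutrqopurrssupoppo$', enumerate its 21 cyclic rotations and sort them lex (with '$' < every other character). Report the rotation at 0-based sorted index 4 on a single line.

Answer: otutrqopurrssupoppo$r

Derivation:
All 21 rotations (rotation i = S[i:]+S[:i]):
  rot[0] = rotutrqopurrssupoppo$
  rot[1] = otutrqopurrssupoppo$r
  rot[2] = tutrqopurrssupoppo$ro
  rot[3] = utrqopurrssupoppo$rot
  rot[4] = trqopurrssupoppo$rotu
  rot[5] = rqopurrssupoppo$rotut
  rot[6] = qopurrssupoppo$rotutr
  rot[7] = opurrssupoppo$rotutrq
  rot[8] = purrssupoppo$rotutrqo
  rot[9] = urrssupoppo$rotutrqop
  rot[10] = rrssupoppo$rotutrqopu
  rot[11] = rssupoppo$rotutrqopur
  rot[12] = ssupoppo$rotutrqopurr
  rot[13] = supoppo$rotutrqopurrs
  rot[14] = upoppo$rotutrqopurrss
  rot[15] = poppo$rotutrqopurrssu
  rot[16] = oppo$rotutrqopurrssup
  rot[17] = ppo$rotutrqopurrssupo
  rot[18] = po$rotutrqopurrssupop
  rot[19] = o$rotutrqopurrssupopp
  rot[20] = $rotutrqopurrssupoppo
Sorted (with $ < everything):
  sorted[0] = $rotutrqopurrssupoppo
  sorted[1] = o$rotutrqopurrssupopp
  sorted[2] = oppo$rotutrqopurrssup
  sorted[3] = opurrssupoppo$rotutrq
  sorted[4] = otutrqopurrssupoppo$r
  sorted[5] = po$rotutrqopurrssupop
  sorted[6] = poppo$rotutrqopurrssu
  sorted[7] = ppo$rotutrqopurrssupo
  sorted[8] = purrssupoppo$rotutrqo
  sorted[9] = qopurrssupoppo$rotutr
  sorted[10] = rotutrqopurrssupoppo$
  sorted[11] = rqopurrssupoppo$rotut
  sorted[12] = rrssupoppo$rotutrqopu
  sorted[13] = rssupoppo$rotutrqopur
  sorted[14] = ssupoppo$rotutrqopurr
  sorted[15] = supoppo$rotutrqopurrs
  sorted[16] = trqopurrssupoppo$rotu
  sorted[17] = tutrqopurrssupoppo$ro
  sorted[18] = upoppo$rotutrqopurrss
  sorted[19] = urrssupoppo$rotutrqop
  sorted[20] = utrqopurrssupoppo$rot
sorted[4] = otutrqopurrssupoppo$r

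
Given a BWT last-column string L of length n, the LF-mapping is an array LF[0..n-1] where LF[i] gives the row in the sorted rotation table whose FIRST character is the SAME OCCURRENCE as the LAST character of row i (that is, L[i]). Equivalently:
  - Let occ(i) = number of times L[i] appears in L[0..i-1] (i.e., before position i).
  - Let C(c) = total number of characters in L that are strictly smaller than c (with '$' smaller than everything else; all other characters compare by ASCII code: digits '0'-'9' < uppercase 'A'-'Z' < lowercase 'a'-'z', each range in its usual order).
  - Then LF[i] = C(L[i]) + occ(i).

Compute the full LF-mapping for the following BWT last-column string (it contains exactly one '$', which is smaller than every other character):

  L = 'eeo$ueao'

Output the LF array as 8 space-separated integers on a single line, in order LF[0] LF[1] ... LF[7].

Answer: 2 3 5 0 7 4 1 6

Derivation:
Char counts: '$':1, 'a':1, 'e':3, 'o':2, 'u':1
C (first-col start): C('$')=0, C('a')=1, C('e')=2, C('o')=5, C('u')=7
L[0]='e': occ=0, LF[0]=C('e')+0=2+0=2
L[1]='e': occ=1, LF[1]=C('e')+1=2+1=3
L[2]='o': occ=0, LF[2]=C('o')+0=5+0=5
L[3]='$': occ=0, LF[3]=C('$')+0=0+0=0
L[4]='u': occ=0, LF[4]=C('u')+0=7+0=7
L[5]='e': occ=2, LF[5]=C('e')+2=2+2=4
L[6]='a': occ=0, LF[6]=C('a')+0=1+0=1
L[7]='o': occ=1, LF[7]=C('o')+1=5+1=6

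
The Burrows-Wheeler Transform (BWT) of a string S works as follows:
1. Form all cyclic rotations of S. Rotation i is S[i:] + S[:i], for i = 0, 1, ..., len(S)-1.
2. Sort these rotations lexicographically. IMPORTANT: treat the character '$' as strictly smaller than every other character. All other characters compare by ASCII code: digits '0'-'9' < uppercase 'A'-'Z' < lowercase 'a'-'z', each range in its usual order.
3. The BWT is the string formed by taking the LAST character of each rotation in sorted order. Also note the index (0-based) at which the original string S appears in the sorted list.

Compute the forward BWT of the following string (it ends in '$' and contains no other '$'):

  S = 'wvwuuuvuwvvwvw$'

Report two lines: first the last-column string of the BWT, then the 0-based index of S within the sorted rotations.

All 15 rotations (rotation i = S[i:]+S[:i]):
  rot[0] = wvwuuuvuwvvwvw$
  rot[1] = vwuuuvuwvvwvw$w
  rot[2] = wuuuvuwvvwvw$wv
  rot[3] = uuuvuwvvwvw$wvw
  rot[4] = uuvuwvvwvw$wvwu
  rot[5] = uvuwvvwvw$wvwuu
  rot[6] = vuwvvwvw$wvwuuu
  rot[7] = uwvvwvw$wvwuuuv
  rot[8] = wvvwvw$wvwuuuvu
  rot[9] = vvwvw$wvwuuuvuw
  rot[10] = vwvw$wvwuuuvuwv
  rot[11] = wvw$wvwuuuvuwvv
  rot[12] = vw$wvwuuuvuwvvw
  rot[13] = w$wvwuuuvuwvvwv
  rot[14] = $wvwuuuvuwvvwvw
Sorted (with $ < everything):
  sorted[0] = $wvwuuuvuwvvwvw  (last char: 'w')
  sorted[1] = uuuvuwvvwvw$wvw  (last char: 'w')
  sorted[2] = uuvuwvvwvw$wvwu  (last char: 'u')
  sorted[3] = uvuwvvwvw$wvwuu  (last char: 'u')
  sorted[4] = uwvvwvw$wvwuuuv  (last char: 'v')
  sorted[5] = vuwvvwvw$wvwuuu  (last char: 'u')
  sorted[6] = vvwvw$wvwuuuvuw  (last char: 'w')
  sorted[7] = vw$wvwuuuvuwvvw  (last char: 'w')
  sorted[8] = vwuuuvuwvvwvw$w  (last char: 'w')
  sorted[9] = vwvw$wvwuuuvuwv  (last char: 'v')
  sorted[10] = w$wvwuuuvuwvvwv  (last char: 'v')
  sorted[11] = wuuuvuwvvwvw$wv  (last char: 'v')
  sorted[12] = wvvwvw$wvwuuuvu  (last char: 'u')
  sorted[13] = wvw$wvwuuuvuwvv  (last char: 'v')
  sorted[14] = wvwuuuvuwvvwvw$  (last char: '$')
Last column: wwuuvuwwwvvvuv$
Original string S is at sorted index 14

Answer: wwuuvuwwwvvvuv$
14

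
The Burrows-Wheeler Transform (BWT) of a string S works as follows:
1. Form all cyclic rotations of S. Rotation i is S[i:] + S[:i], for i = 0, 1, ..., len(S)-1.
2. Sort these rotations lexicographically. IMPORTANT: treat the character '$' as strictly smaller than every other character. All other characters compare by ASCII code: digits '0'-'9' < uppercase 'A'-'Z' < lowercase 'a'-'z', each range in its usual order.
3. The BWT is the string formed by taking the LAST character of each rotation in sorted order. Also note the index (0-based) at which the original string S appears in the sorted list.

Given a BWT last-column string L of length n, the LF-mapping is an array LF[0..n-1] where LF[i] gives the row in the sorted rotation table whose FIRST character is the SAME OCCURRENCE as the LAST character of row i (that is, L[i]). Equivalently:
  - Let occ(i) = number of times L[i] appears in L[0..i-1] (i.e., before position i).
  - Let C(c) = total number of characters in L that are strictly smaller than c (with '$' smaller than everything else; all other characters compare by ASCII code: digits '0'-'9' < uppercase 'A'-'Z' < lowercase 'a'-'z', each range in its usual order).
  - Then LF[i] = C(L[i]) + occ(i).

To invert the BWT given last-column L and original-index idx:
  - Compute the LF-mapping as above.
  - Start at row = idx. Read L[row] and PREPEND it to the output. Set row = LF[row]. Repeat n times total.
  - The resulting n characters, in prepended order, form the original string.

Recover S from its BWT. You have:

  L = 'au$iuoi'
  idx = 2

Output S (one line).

Answer: iiuoua$

Derivation:
LF mapping: 1 5 0 2 6 4 3
Walk LF starting at row 2, prepending L[row]:
  step 1: row=2, L[2]='$', prepend. Next row=LF[2]=0
  step 2: row=0, L[0]='a', prepend. Next row=LF[0]=1
  step 3: row=1, L[1]='u', prepend. Next row=LF[1]=5
  step 4: row=5, L[5]='o', prepend. Next row=LF[5]=4
  step 5: row=4, L[4]='u', prepend. Next row=LF[4]=6
  step 6: row=6, L[6]='i', prepend. Next row=LF[6]=3
  step 7: row=3, L[3]='i', prepend. Next row=LF[3]=2
Reversed output: iiuoua$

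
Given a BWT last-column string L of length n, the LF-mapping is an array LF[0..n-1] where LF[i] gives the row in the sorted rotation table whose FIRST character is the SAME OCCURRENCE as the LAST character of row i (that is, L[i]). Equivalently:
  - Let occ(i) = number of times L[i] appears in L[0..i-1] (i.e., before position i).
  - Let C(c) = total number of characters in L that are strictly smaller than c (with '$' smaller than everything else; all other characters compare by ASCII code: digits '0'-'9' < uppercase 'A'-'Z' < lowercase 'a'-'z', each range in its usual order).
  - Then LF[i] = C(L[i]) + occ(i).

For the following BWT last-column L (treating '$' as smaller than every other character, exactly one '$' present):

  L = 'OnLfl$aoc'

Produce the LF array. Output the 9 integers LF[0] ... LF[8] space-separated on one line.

Char counts: '$':1, 'L':1, 'O':1, 'a':1, 'c':1, 'f':1, 'l':1, 'n':1, 'o':1
C (first-col start): C('$')=0, C('L')=1, C('O')=2, C('a')=3, C('c')=4, C('f')=5, C('l')=6, C('n')=7, C('o')=8
L[0]='O': occ=0, LF[0]=C('O')+0=2+0=2
L[1]='n': occ=0, LF[1]=C('n')+0=7+0=7
L[2]='L': occ=0, LF[2]=C('L')+0=1+0=1
L[3]='f': occ=0, LF[3]=C('f')+0=5+0=5
L[4]='l': occ=0, LF[4]=C('l')+0=6+0=6
L[5]='$': occ=0, LF[5]=C('$')+0=0+0=0
L[6]='a': occ=0, LF[6]=C('a')+0=3+0=3
L[7]='o': occ=0, LF[7]=C('o')+0=8+0=8
L[8]='c': occ=0, LF[8]=C('c')+0=4+0=4

Answer: 2 7 1 5 6 0 3 8 4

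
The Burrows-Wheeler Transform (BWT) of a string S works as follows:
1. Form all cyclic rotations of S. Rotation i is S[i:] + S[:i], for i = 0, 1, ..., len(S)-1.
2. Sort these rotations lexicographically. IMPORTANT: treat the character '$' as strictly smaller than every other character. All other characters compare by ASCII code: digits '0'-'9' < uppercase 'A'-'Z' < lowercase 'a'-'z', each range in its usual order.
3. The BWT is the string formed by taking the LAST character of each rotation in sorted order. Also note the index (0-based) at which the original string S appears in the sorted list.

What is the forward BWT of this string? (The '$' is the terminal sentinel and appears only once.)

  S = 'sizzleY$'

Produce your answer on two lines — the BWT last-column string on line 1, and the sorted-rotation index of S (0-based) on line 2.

All 8 rotations (rotation i = S[i:]+S[:i]):
  rot[0] = sizzleY$
  rot[1] = izzleY$s
  rot[2] = zzleY$si
  rot[3] = zleY$siz
  rot[4] = leY$sizz
  rot[5] = eY$sizzl
  rot[6] = Y$sizzle
  rot[7] = $sizzleY
Sorted (with $ < everything):
  sorted[0] = $sizzleY  (last char: 'Y')
  sorted[1] = Y$sizzle  (last char: 'e')
  sorted[2] = eY$sizzl  (last char: 'l')
  sorted[3] = izzleY$s  (last char: 's')
  sorted[4] = leY$sizz  (last char: 'z')
  sorted[5] = sizzleY$  (last char: '$')
  sorted[6] = zleY$siz  (last char: 'z')
  sorted[7] = zzleY$si  (last char: 'i')
Last column: Yelsz$zi
Original string S is at sorted index 5

Answer: Yelsz$zi
5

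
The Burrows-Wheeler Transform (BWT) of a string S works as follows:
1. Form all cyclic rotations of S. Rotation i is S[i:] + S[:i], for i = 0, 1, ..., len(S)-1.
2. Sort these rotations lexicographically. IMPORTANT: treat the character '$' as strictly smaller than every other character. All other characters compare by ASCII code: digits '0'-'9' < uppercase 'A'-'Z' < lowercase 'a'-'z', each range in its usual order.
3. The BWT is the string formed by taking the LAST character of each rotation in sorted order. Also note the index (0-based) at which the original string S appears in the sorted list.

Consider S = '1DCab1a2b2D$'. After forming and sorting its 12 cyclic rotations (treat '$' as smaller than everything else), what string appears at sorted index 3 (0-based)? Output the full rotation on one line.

All 12 rotations (rotation i = S[i:]+S[:i]):
  rot[0] = 1DCab1a2b2D$
  rot[1] = DCab1a2b2D$1
  rot[2] = Cab1a2b2D$1D
  rot[3] = ab1a2b2D$1DC
  rot[4] = b1a2b2D$1DCa
  rot[5] = 1a2b2D$1DCab
  rot[6] = a2b2D$1DCab1
  rot[7] = 2b2D$1DCab1a
  rot[8] = b2D$1DCab1a2
  rot[9] = 2D$1DCab1a2b
  rot[10] = D$1DCab1a2b2
  rot[11] = $1DCab1a2b2D
Sorted (with $ < everything):
  sorted[0] = $1DCab1a2b2D
  sorted[1] = 1DCab1a2b2D$
  sorted[2] = 1a2b2D$1DCab
  sorted[3] = 2D$1DCab1a2b
  sorted[4] = 2b2D$1DCab1a
  sorted[5] = Cab1a2b2D$1D
  sorted[6] = D$1DCab1a2b2
  sorted[7] = DCab1a2b2D$1
  sorted[8] = a2b2D$1DCab1
  sorted[9] = ab1a2b2D$1DC
  sorted[10] = b1a2b2D$1DCa
  sorted[11] = b2D$1DCab1a2
sorted[3] = 2D$1DCab1a2b

Answer: 2D$1DCab1a2b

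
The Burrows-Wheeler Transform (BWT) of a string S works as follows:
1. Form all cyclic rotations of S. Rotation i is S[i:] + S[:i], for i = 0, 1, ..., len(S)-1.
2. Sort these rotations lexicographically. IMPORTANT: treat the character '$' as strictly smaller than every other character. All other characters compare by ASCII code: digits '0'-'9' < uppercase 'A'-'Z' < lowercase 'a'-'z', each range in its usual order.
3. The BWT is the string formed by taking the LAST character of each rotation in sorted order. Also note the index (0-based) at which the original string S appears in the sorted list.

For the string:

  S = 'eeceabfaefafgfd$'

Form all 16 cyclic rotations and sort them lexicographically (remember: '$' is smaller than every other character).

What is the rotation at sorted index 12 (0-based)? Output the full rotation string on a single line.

All 16 rotations (rotation i = S[i:]+S[:i]):
  rot[0] = eeceabfaefafgfd$
  rot[1] = eceabfaefafgfd$e
  rot[2] = ceabfaefafgfd$ee
  rot[3] = eabfaefafgfd$eec
  rot[4] = abfaefafgfd$eece
  rot[5] = bfaefafgfd$eecea
  rot[6] = faefafgfd$eeceab
  rot[7] = aefafgfd$eeceabf
  rot[8] = efafgfd$eeceabfa
  rot[9] = fafgfd$eeceabfae
  rot[10] = afgfd$eeceabfaef
  rot[11] = fgfd$eeceabfaefa
  rot[12] = gfd$eeceabfaefaf
  rot[13] = fd$eeceabfaefafg
  rot[14] = d$eeceabfaefafgf
  rot[15] = $eeceabfaefafgfd
Sorted (with $ < everything):
  sorted[0] = $eeceabfaefafgfd
  sorted[1] = abfaefafgfd$eece
  sorted[2] = aefafgfd$eeceabf
  sorted[3] = afgfd$eeceabfaef
  sorted[4] = bfaefafgfd$eecea
  sorted[5] = ceabfaefafgfd$ee
  sorted[6] = d$eeceabfaefafgf
  sorted[7] = eabfaefafgfd$eec
  sorted[8] = eceabfaefafgfd$e
  sorted[9] = eeceabfaefafgfd$
  sorted[10] = efafgfd$eeceabfa
  sorted[11] = faefafgfd$eeceab
  sorted[12] = fafgfd$eeceabfae
  sorted[13] = fd$eeceabfaefafg
  sorted[14] = fgfd$eeceabfaefa
  sorted[15] = gfd$eeceabfaefaf
sorted[12] = fafgfd$eeceabfae

Answer: fafgfd$eeceabfae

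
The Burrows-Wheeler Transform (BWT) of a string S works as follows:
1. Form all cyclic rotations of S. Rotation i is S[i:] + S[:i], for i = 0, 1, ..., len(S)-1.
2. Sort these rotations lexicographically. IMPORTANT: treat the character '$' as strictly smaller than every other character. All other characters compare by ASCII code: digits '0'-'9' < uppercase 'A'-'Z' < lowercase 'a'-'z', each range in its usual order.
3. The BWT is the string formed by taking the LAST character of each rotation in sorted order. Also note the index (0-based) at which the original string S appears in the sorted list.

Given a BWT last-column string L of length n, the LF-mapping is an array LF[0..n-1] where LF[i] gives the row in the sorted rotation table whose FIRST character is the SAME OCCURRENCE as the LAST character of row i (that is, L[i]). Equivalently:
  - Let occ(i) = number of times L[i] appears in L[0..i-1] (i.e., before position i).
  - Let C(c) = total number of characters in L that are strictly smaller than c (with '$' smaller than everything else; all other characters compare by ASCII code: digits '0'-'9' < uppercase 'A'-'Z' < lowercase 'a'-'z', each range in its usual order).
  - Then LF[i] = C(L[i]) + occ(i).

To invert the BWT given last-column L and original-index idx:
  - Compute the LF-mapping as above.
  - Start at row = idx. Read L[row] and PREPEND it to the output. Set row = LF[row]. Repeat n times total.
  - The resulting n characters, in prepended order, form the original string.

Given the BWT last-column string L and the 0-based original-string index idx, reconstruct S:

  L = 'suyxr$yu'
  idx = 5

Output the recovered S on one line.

Answer: xuruyys$

Derivation:
LF mapping: 2 3 6 5 1 0 7 4
Walk LF starting at row 5, prepending L[row]:
  step 1: row=5, L[5]='$', prepend. Next row=LF[5]=0
  step 2: row=0, L[0]='s', prepend. Next row=LF[0]=2
  step 3: row=2, L[2]='y', prepend. Next row=LF[2]=6
  step 4: row=6, L[6]='y', prepend. Next row=LF[6]=7
  step 5: row=7, L[7]='u', prepend. Next row=LF[7]=4
  step 6: row=4, L[4]='r', prepend. Next row=LF[4]=1
  step 7: row=1, L[1]='u', prepend. Next row=LF[1]=3
  step 8: row=3, L[3]='x', prepend. Next row=LF[3]=5
Reversed output: xuruyys$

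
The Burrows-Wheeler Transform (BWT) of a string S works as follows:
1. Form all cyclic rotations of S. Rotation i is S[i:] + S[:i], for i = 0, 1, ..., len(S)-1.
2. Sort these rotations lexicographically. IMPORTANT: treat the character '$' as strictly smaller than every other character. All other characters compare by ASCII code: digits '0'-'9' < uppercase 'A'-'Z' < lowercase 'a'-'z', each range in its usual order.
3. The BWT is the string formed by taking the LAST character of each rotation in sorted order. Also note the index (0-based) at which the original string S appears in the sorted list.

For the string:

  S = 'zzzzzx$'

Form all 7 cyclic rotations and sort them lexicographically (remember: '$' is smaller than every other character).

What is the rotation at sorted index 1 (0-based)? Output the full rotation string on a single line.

Answer: x$zzzzz

Derivation:
All 7 rotations (rotation i = S[i:]+S[:i]):
  rot[0] = zzzzzx$
  rot[1] = zzzzx$z
  rot[2] = zzzx$zz
  rot[3] = zzx$zzz
  rot[4] = zx$zzzz
  rot[5] = x$zzzzz
  rot[6] = $zzzzzx
Sorted (with $ < everything):
  sorted[0] = $zzzzzx
  sorted[1] = x$zzzzz
  sorted[2] = zx$zzzz
  sorted[3] = zzx$zzz
  sorted[4] = zzzx$zz
  sorted[5] = zzzzx$z
  sorted[6] = zzzzzx$
sorted[1] = x$zzzzz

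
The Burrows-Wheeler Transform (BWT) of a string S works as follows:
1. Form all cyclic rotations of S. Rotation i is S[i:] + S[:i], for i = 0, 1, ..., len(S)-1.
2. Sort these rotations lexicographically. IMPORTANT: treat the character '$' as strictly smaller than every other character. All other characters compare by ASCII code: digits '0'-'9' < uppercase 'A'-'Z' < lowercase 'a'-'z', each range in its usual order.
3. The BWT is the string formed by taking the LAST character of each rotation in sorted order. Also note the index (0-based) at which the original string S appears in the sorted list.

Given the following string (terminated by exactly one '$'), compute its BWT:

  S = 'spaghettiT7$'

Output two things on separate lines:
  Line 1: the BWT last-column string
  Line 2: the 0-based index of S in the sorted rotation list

All 12 rotations (rotation i = S[i:]+S[:i]):
  rot[0] = spaghettiT7$
  rot[1] = paghettiT7$s
  rot[2] = aghettiT7$sp
  rot[3] = ghettiT7$spa
  rot[4] = hettiT7$spag
  rot[5] = ettiT7$spagh
  rot[6] = ttiT7$spaghe
  rot[7] = tiT7$spaghet
  rot[8] = iT7$spaghett
  rot[9] = T7$spaghetti
  rot[10] = 7$spaghettiT
  rot[11] = $spaghettiT7
Sorted (with $ < everything):
  sorted[0] = $spaghettiT7  (last char: '7')
  sorted[1] = 7$spaghettiT  (last char: 'T')
  sorted[2] = T7$spaghetti  (last char: 'i')
  sorted[3] = aghettiT7$sp  (last char: 'p')
  sorted[4] = ettiT7$spagh  (last char: 'h')
  sorted[5] = ghettiT7$spa  (last char: 'a')
  sorted[6] = hettiT7$spag  (last char: 'g')
  sorted[7] = iT7$spaghett  (last char: 't')
  sorted[8] = paghettiT7$s  (last char: 's')
  sorted[9] = spaghettiT7$  (last char: '$')
  sorted[10] = tiT7$spaghet  (last char: 't')
  sorted[11] = ttiT7$spaghe  (last char: 'e')
Last column: 7Tiphagts$te
Original string S is at sorted index 9

Answer: 7Tiphagts$te
9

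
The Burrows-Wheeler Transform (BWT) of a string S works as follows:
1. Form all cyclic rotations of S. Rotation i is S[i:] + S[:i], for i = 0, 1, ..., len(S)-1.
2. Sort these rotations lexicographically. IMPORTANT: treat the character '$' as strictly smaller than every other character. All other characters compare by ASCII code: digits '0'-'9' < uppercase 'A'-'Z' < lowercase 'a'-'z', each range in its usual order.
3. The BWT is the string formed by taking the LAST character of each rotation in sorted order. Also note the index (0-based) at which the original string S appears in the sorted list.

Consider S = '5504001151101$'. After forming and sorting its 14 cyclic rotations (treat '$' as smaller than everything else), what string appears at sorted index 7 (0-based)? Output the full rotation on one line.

Answer: 1101$550400115

Derivation:
All 14 rotations (rotation i = S[i:]+S[:i]):
  rot[0] = 5504001151101$
  rot[1] = 504001151101$5
  rot[2] = 04001151101$55
  rot[3] = 4001151101$550
  rot[4] = 001151101$5504
  rot[5] = 01151101$55040
  rot[6] = 1151101$550400
  rot[7] = 151101$5504001
  rot[8] = 51101$55040011
  rot[9] = 1101$550400115
  rot[10] = 101$5504001151
  rot[11] = 01$55040011511
  rot[12] = 1$550400115110
  rot[13] = $5504001151101
Sorted (with $ < everything):
  sorted[0] = $5504001151101
  sorted[1] = 001151101$5504
  sorted[2] = 01$55040011511
  sorted[3] = 01151101$55040
  sorted[4] = 04001151101$55
  sorted[5] = 1$550400115110
  sorted[6] = 101$5504001151
  sorted[7] = 1101$550400115
  sorted[8] = 1151101$550400
  sorted[9] = 151101$5504001
  sorted[10] = 4001151101$550
  sorted[11] = 504001151101$5
  sorted[12] = 51101$55040011
  sorted[13] = 5504001151101$
sorted[7] = 1101$550400115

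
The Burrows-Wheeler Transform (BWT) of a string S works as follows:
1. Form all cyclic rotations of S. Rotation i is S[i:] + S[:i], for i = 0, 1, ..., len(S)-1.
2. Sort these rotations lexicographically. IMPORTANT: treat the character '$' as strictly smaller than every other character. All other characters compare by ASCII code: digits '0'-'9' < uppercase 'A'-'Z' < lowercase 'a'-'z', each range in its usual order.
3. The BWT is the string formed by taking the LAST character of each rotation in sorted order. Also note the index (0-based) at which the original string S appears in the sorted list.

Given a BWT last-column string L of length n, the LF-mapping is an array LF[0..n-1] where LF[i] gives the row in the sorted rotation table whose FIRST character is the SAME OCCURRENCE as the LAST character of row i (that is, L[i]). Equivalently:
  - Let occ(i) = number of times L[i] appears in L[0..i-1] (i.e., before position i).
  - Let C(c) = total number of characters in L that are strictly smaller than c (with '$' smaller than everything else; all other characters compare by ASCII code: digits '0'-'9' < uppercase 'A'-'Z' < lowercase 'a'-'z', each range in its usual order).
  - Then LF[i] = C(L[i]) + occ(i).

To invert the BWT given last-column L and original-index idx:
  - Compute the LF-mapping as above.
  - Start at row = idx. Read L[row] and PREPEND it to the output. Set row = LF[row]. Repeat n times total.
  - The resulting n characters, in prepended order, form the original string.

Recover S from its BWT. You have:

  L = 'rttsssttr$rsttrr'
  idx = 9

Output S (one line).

LF mapping: 1 10 11 6 7 8 12 13 2 0 3 9 14 15 4 5
Walk LF starting at row 9, prepending L[row]:
  step 1: row=9, L[9]='$', prepend. Next row=LF[9]=0
  step 2: row=0, L[0]='r', prepend. Next row=LF[0]=1
  step 3: row=1, L[1]='t', prepend. Next row=LF[1]=10
  step 4: row=10, L[10]='r', prepend. Next row=LF[10]=3
  step 5: row=3, L[3]='s', prepend. Next row=LF[3]=6
  step 6: row=6, L[6]='t', prepend. Next row=LF[6]=12
  step 7: row=12, L[12]='t', prepend. Next row=LF[12]=14
  step 8: row=14, L[14]='r', prepend. Next row=LF[14]=4
  step 9: row=4, L[4]='s', prepend. Next row=LF[4]=7
  step 10: row=7, L[7]='t', prepend. Next row=LF[7]=13
  step 11: row=13, L[13]='t', prepend. Next row=LF[13]=15
  step 12: row=15, L[15]='r', prepend. Next row=LF[15]=5
  step 13: row=5, L[5]='s', prepend. Next row=LF[5]=8
  step 14: row=8, L[8]='r', prepend. Next row=LF[8]=2
  step 15: row=2, L[2]='t', prepend. Next row=LF[2]=11
  step 16: row=11, L[11]='s', prepend. Next row=LF[11]=9
Reversed output: strsrttsrttsrtr$

Answer: strsrttsrttsrtr$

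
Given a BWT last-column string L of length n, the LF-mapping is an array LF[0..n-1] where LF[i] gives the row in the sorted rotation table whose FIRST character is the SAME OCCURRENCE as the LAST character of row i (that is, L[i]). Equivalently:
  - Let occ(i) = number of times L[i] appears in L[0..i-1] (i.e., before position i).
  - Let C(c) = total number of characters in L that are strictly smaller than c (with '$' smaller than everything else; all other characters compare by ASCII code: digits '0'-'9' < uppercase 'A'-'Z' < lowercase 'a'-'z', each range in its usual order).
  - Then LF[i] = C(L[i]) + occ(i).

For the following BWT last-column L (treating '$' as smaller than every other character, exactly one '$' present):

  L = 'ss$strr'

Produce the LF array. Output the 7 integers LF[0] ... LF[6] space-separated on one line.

Answer: 3 4 0 5 6 1 2

Derivation:
Char counts: '$':1, 'r':2, 's':3, 't':1
C (first-col start): C('$')=0, C('r')=1, C('s')=3, C('t')=6
L[0]='s': occ=0, LF[0]=C('s')+0=3+0=3
L[1]='s': occ=1, LF[1]=C('s')+1=3+1=4
L[2]='$': occ=0, LF[2]=C('$')+0=0+0=0
L[3]='s': occ=2, LF[3]=C('s')+2=3+2=5
L[4]='t': occ=0, LF[4]=C('t')+0=6+0=6
L[5]='r': occ=0, LF[5]=C('r')+0=1+0=1
L[6]='r': occ=1, LF[6]=C('r')+1=1+1=2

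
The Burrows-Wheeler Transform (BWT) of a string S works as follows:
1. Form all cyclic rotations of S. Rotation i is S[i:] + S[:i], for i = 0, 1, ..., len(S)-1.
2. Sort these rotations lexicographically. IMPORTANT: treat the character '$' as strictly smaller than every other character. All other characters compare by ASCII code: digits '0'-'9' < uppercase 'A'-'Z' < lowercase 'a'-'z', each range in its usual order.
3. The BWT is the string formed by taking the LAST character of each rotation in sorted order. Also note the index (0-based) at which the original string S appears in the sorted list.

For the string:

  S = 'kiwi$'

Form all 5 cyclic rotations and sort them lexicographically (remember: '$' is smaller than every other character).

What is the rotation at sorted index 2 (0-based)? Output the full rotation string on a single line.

All 5 rotations (rotation i = S[i:]+S[:i]):
  rot[0] = kiwi$
  rot[1] = iwi$k
  rot[2] = wi$ki
  rot[3] = i$kiw
  rot[4] = $kiwi
Sorted (with $ < everything):
  sorted[0] = $kiwi
  sorted[1] = i$kiw
  sorted[2] = iwi$k
  sorted[3] = kiwi$
  sorted[4] = wi$ki
sorted[2] = iwi$k

Answer: iwi$k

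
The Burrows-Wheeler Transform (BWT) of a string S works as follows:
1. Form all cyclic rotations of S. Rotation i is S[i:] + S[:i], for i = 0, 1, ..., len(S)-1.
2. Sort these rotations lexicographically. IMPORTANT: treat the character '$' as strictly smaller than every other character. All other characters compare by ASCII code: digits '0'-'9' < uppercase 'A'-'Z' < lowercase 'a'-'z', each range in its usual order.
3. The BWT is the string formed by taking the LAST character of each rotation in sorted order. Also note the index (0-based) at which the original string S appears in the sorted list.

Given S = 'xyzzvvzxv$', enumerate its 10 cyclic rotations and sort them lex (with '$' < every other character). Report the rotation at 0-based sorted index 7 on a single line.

Answer: zvvzxv$xyz

Derivation:
All 10 rotations (rotation i = S[i:]+S[:i]):
  rot[0] = xyzzvvzxv$
  rot[1] = yzzvvzxv$x
  rot[2] = zzvvzxv$xy
  rot[3] = zvvzxv$xyz
  rot[4] = vvzxv$xyzz
  rot[5] = vzxv$xyzzv
  rot[6] = zxv$xyzzvv
  rot[7] = xv$xyzzvvz
  rot[8] = v$xyzzvvzx
  rot[9] = $xyzzvvzxv
Sorted (with $ < everything):
  sorted[0] = $xyzzvvzxv
  sorted[1] = v$xyzzvvzx
  sorted[2] = vvzxv$xyzz
  sorted[3] = vzxv$xyzzv
  sorted[4] = xv$xyzzvvz
  sorted[5] = xyzzvvzxv$
  sorted[6] = yzzvvzxv$x
  sorted[7] = zvvzxv$xyz
  sorted[8] = zxv$xyzzvv
  sorted[9] = zzvvzxv$xy
sorted[7] = zvvzxv$xyz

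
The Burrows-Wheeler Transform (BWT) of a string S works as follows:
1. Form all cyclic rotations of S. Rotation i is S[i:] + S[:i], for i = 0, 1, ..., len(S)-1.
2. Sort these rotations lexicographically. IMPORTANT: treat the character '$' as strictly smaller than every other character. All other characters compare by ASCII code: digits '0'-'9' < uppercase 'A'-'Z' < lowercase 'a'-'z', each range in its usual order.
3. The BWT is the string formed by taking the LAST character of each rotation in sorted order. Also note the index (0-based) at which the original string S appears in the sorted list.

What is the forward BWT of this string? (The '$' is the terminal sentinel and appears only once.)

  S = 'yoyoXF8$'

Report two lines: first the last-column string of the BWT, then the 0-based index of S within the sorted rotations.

All 8 rotations (rotation i = S[i:]+S[:i]):
  rot[0] = yoyoXF8$
  rot[1] = oyoXF8$y
  rot[2] = yoXF8$yo
  rot[3] = oXF8$yoy
  rot[4] = XF8$yoyo
  rot[5] = F8$yoyoX
  rot[6] = 8$yoyoXF
  rot[7] = $yoyoXF8
Sorted (with $ < everything):
  sorted[0] = $yoyoXF8  (last char: '8')
  sorted[1] = 8$yoyoXF  (last char: 'F')
  sorted[2] = F8$yoyoX  (last char: 'X')
  sorted[3] = XF8$yoyo  (last char: 'o')
  sorted[4] = oXF8$yoy  (last char: 'y')
  sorted[5] = oyoXF8$y  (last char: 'y')
  sorted[6] = yoXF8$yo  (last char: 'o')
  sorted[7] = yoyoXF8$  (last char: '$')
Last column: 8FXoyyo$
Original string S is at sorted index 7

Answer: 8FXoyyo$
7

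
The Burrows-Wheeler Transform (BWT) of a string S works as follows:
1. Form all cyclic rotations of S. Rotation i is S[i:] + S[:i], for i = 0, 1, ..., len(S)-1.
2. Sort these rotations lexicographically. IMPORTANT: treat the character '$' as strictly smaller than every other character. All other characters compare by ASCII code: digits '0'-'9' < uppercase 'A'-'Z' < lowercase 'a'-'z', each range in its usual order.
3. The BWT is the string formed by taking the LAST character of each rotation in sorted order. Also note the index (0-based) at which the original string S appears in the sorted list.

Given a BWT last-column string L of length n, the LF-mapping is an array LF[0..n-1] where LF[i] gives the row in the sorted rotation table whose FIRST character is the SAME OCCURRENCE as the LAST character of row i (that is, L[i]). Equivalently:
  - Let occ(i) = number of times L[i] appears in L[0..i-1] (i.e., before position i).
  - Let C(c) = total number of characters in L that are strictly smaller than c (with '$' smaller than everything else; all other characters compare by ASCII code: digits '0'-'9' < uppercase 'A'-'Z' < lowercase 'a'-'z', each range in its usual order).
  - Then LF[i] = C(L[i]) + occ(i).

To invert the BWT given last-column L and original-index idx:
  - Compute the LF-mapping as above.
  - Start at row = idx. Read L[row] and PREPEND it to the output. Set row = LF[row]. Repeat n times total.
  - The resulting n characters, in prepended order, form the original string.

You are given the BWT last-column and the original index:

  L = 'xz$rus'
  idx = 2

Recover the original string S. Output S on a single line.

Answer: szrux$

Derivation:
LF mapping: 4 5 0 1 3 2
Walk LF starting at row 2, prepending L[row]:
  step 1: row=2, L[2]='$', prepend. Next row=LF[2]=0
  step 2: row=0, L[0]='x', prepend. Next row=LF[0]=4
  step 3: row=4, L[4]='u', prepend. Next row=LF[4]=3
  step 4: row=3, L[3]='r', prepend. Next row=LF[3]=1
  step 5: row=1, L[1]='z', prepend. Next row=LF[1]=5
  step 6: row=5, L[5]='s', prepend. Next row=LF[5]=2
Reversed output: szrux$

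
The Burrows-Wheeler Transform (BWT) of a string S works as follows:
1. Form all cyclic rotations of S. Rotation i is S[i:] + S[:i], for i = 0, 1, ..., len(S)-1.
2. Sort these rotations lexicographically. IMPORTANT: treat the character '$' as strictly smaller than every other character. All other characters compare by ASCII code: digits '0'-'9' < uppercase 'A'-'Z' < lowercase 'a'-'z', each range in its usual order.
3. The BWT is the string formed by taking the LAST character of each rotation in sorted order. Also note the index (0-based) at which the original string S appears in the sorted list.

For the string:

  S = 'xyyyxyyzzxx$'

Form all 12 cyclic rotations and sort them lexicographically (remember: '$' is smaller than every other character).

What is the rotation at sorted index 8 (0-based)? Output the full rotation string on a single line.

All 12 rotations (rotation i = S[i:]+S[:i]):
  rot[0] = xyyyxyyzzxx$
  rot[1] = yyyxyyzzxx$x
  rot[2] = yyxyyzzxx$xy
  rot[3] = yxyyzzxx$xyy
  rot[4] = xyyzzxx$xyyy
  rot[5] = yyzzxx$xyyyx
  rot[6] = yzzxx$xyyyxy
  rot[7] = zzxx$xyyyxyy
  rot[8] = zxx$xyyyxyyz
  rot[9] = xx$xyyyxyyzz
  rot[10] = x$xyyyxyyzzx
  rot[11] = $xyyyxyyzzxx
Sorted (with $ < everything):
  sorted[0] = $xyyyxyyzzxx
  sorted[1] = x$xyyyxyyzzx
  sorted[2] = xx$xyyyxyyzz
  sorted[3] = xyyyxyyzzxx$
  sorted[4] = xyyzzxx$xyyy
  sorted[5] = yxyyzzxx$xyy
  sorted[6] = yyxyyzzxx$xy
  sorted[7] = yyyxyyzzxx$x
  sorted[8] = yyzzxx$xyyyx
  sorted[9] = yzzxx$xyyyxy
  sorted[10] = zxx$xyyyxyyz
  sorted[11] = zzxx$xyyyxyy
sorted[8] = yyzzxx$xyyyx

Answer: yyzzxx$xyyyx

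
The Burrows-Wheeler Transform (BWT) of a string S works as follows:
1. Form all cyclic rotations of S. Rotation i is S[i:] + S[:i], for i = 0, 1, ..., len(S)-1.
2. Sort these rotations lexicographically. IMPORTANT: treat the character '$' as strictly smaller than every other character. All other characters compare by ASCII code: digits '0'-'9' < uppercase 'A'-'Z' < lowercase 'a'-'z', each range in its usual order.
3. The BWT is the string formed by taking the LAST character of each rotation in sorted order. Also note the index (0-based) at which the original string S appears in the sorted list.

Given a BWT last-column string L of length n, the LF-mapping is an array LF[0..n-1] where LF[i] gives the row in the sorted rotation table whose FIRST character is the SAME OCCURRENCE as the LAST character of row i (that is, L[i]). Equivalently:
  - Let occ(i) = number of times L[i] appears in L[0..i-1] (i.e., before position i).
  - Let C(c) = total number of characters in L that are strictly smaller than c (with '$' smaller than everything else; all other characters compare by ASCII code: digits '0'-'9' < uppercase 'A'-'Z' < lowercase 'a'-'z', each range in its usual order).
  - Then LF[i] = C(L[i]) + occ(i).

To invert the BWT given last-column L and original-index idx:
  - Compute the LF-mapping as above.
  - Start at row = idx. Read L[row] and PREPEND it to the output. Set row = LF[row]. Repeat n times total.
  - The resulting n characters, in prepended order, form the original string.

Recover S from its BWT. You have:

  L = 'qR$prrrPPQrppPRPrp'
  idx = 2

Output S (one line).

Answer: PpPrPrRPRrQpprrpq$

Derivation:
LF mapping: 12 6 0 8 13 14 15 1 2 5 16 9 10 3 7 4 17 11
Walk LF starting at row 2, prepending L[row]:
  step 1: row=2, L[2]='$', prepend. Next row=LF[2]=0
  step 2: row=0, L[0]='q', prepend. Next row=LF[0]=12
  step 3: row=12, L[12]='p', prepend. Next row=LF[12]=10
  step 4: row=10, L[10]='r', prepend. Next row=LF[10]=16
  step 5: row=16, L[16]='r', prepend. Next row=LF[16]=17
  step 6: row=17, L[17]='p', prepend. Next row=LF[17]=11
  step 7: row=11, L[11]='p', prepend. Next row=LF[11]=9
  step 8: row=9, L[9]='Q', prepend. Next row=LF[9]=5
  step 9: row=5, L[5]='r', prepend. Next row=LF[5]=14
  step 10: row=14, L[14]='R', prepend. Next row=LF[14]=7
  step 11: row=7, L[7]='P', prepend. Next row=LF[7]=1
  step 12: row=1, L[1]='R', prepend. Next row=LF[1]=6
  step 13: row=6, L[6]='r', prepend. Next row=LF[6]=15
  step 14: row=15, L[15]='P', prepend. Next row=LF[15]=4
  step 15: row=4, L[4]='r', prepend. Next row=LF[4]=13
  step 16: row=13, L[13]='P', prepend. Next row=LF[13]=3
  step 17: row=3, L[3]='p', prepend. Next row=LF[3]=8
  step 18: row=8, L[8]='P', prepend. Next row=LF[8]=2
Reversed output: PpPrPrRPRrQpprrpq$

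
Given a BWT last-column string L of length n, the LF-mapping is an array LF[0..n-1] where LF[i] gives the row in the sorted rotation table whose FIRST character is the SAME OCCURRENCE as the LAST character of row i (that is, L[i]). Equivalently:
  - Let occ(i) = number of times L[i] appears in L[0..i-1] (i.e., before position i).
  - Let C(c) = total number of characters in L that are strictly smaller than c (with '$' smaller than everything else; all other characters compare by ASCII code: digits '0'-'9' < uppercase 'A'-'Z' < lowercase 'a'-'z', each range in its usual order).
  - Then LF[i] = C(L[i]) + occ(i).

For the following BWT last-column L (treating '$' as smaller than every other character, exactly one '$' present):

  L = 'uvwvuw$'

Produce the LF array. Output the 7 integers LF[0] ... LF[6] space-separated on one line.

Answer: 1 3 5 4 2 6 0

Derivation:
Char counts: '$':1, 'u':2, 'v':2, 'w':2
C (first-col start): C('$')=0, C('u')=1, C('v')=3, C('w')=5
L[0]='u': occ=0, LF[0]=C('u')+0=1+0=1
L[1]='v': occ=0, LF[1]=C('v')+0=3+0=3
L[2]='w': occ=0, LF[2]=C('w')+0=5+0=5
L[3]='v': occ=1, LF[3]=C('v')+1=3+1=4
L[4]='u': occ=1, LF[4]=C('u')+1=1+1=2
L[5]='w': occ=1, LF[5]=C('w')+1=5+1=6
L[6]='$': occ=0, LF[6]=C('$')+0=0+0=0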